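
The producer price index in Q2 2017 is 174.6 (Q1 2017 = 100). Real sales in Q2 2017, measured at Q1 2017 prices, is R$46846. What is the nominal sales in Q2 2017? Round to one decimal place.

Nominal = Real × (Index/100) = 46846 × (174.6/100)
        = 46846 × 1.746 = 81793.1160

81793.1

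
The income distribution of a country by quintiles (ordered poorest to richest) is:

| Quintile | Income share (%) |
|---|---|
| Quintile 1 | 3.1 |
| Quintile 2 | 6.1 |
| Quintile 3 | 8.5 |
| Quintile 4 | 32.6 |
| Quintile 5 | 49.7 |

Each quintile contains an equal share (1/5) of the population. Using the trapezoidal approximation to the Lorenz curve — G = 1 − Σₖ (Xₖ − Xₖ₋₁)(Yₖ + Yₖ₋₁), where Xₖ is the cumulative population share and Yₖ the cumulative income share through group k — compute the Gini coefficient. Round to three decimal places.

0.479

Cumulative income shares Yₖ: 0.0310, 0.0920, 0.1770, 0.5030, 1.0000
Σ (Xₖ−Xₖ₋₁)(Yₖ+Yₖ₋₁) = (1/5)(0.0310+0.0000) + (1/5)(0.0920+0.0310) + (1/5)(0.1770+0.0920) + (1/5)(0.5030+0.1770) + (1/5)(1.0000+0.5030)
  = 0.0062 + 0.0246 + 0.0538 + 0.1360 + 0.3006 = 0.5212
G = 1 − 0.5212 = 0.4788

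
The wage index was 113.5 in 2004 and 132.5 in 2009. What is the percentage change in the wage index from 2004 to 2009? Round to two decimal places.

16.74%

Change = (132.5 − 113.5) / 113.5 × 100
       = 19.0 / 113.5 × 100 = 16.7401%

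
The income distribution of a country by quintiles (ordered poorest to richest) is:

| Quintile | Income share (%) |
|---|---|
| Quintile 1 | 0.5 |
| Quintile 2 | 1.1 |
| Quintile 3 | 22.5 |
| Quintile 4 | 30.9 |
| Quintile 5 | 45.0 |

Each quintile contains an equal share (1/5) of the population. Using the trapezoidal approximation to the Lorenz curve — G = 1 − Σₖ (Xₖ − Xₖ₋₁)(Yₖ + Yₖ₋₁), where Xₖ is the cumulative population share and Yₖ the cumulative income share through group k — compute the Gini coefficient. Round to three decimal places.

0.475

Cumulative income shares Yₖ: 0.0050, 0.0160, 0.2410, 0.5500, 1.0000
Σ (Xₖ−Xₖ₋₁)(Yₖ+Yₖ₋₁) = (1/5)(0.0050+0.0000) + (1/5)(0.0160+0.0050) + (1/5)(0.2410+0.0160) + (1/5)(0.5500+0.2410) + (1/5)(1.0000+0.5500)
  = 0.0010 + 0.0042 + 0.0514 + 0.1582 + 0.3100 = 0.5248
G = 1 − 0.5248 = 0.4752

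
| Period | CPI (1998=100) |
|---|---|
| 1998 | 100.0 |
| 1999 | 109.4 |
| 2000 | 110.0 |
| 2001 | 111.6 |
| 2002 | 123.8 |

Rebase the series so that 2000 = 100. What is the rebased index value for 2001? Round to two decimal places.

Rebased(2001) = 111.6 / 110.0 × 100 = 101.4545

101.45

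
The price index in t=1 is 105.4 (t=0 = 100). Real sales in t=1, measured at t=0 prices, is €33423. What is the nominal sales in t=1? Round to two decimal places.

Nominal = Real × (Index/100) = 33423 × (105.4/100)
        = 33423 × 1.054 = 35227.8420

35227.84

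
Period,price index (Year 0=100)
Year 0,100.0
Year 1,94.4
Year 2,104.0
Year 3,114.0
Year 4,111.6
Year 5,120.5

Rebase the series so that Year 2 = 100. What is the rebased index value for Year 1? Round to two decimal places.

Rebased(Year 1) = 94.4 / 104.0 × 100 = 90.7692

90.77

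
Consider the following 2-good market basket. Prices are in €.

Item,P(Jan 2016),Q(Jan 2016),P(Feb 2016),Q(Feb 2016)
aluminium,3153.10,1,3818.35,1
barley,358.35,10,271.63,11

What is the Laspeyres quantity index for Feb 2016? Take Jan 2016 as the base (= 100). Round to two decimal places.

Laspeyres quantity index uses base-period prices as weights.
ΣP(Jan 2016)·Q(Feb 2016) = 3153.10×1 + 358.35×11 = 3153.1 + 3941.85 = 7094.95
ΣP(Jan 2016)·Q(Jan 2016) = 3153.10×1 + 358.35×10 = 3153.1 + 3583.5 = 6736.6
Index = 7094.95 / 6736.6 × 100 = 105.3194

105.32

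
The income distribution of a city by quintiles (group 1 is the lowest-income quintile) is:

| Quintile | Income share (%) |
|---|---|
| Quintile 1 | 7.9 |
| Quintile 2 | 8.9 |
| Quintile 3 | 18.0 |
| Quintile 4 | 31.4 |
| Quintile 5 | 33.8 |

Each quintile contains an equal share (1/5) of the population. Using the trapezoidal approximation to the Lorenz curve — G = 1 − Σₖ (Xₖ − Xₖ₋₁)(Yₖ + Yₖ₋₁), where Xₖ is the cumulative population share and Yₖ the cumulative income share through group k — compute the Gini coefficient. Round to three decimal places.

0.297

Cumulative income shares Yₖ: 0.0790, 0.1680, 0.3480, 0.6620, 1.0000
Σ (Xₖ−Xₖ₋₁)(Yₖ+Yₖ₋₁) = (1/5)(0.0790+0.0000) + (1/5)(0.1680+0.0790) + (1/5)(0.3480+0.1680) + (1/5)(0.6620+0.3480) + (1/5)(1.0000+0.6620)
  = 0.0158 + 0.0494 + 0.1032 + 0.2020 + 0.3324 = 0.7028
G = 1 − 0.7028 = 0.2972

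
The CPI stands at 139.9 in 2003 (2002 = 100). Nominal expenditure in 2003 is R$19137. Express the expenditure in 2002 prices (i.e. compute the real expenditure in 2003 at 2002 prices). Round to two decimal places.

Real = Nominal ÷ (Index/100) = 19137 ÷ (139.9/100)
     = 19137 ÷ 1.399 = 13679.0565

13679.06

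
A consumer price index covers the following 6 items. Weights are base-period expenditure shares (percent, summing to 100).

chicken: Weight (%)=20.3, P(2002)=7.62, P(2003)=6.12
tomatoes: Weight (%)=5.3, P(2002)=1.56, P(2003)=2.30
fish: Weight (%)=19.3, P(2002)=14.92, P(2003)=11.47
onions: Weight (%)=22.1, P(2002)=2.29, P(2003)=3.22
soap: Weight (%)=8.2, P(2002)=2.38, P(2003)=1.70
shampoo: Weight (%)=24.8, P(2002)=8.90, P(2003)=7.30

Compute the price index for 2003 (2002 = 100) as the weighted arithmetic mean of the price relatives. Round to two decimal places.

96.23

chicken: 20.3 × (6.12/7.62) = 20.3 × 0.803150 = 16.3039
tomatoes: 5.3 × (2.30/1.56) = 5.3 × 1.474359 = 7.8141
fish: 19.3 × (11.47/14.92) = 19.3 × 0.768767 = 14.8372
onions: 22.1 × (3.22/2.29) = 22.1 × 1.406114 = 31.0751
soap: 8.2 × (1.70/2.38) = 8.2 × 0.714286 = 5.8571
shampoo: 24.8 × (7.30/8.90) = 24.8 × 0.820225 = 20.3416
Index = Σ wᵢ·(p₁ᵢ/p₀ᵢ) = 16.3039 + 7.8141 + 14.8372 + 31.0751 + 5.8571 + 20.3416 = 96.2291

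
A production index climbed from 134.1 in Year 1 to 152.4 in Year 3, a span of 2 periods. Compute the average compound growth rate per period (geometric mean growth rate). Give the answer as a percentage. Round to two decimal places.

6.61%

Growth factor = (152.4/134.1)^(1/2) = (1.136465)^(1/2) = 1.066051
Growth rate = 1.066051 − 1 = 0.066051 = 6.6051%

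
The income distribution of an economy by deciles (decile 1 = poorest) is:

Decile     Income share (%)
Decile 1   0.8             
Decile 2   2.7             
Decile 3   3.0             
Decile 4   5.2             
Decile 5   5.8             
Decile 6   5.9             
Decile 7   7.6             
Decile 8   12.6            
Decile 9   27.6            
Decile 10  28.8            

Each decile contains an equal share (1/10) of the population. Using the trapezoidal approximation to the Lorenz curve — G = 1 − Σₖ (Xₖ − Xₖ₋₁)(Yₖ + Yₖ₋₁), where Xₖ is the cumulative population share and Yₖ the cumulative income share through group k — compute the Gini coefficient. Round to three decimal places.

0.482

Cumulative income shares Yₖ: 0.0080, 0.0350, 0.0650, 0.1170, 0.1750, 0.2340, 0.3100, 0.4360, 0.7120, 1.0000
Σ (Xₖ−Xₖ₋₁)(Yₖ+Yₖ₋₁) = (1/10)(0.0080+0.0000) + (1/10)(0.0350+0.0080) + (1/10)(0.0650+0.0350) + (1/10)(0.1170+0.0650) + (1/10)(0.1750+0.1170) + (1/10)(0.2340+0.1750) + (1/10)(0.3100+0.2340) + (1/10)(0.4360+0.3100) + (1/10)(0.7120+0.4360) + (1/10)(1.0000+0.7120)
  = 0.0008 + 0.0043 + 0.0100 + 0.0182 + 0.0292 + 0.0409 + 0.0544 + 0.0746 + 0.1148 + 0.1712 = 0.5184
G = 1 − 0.5184 = 0.4816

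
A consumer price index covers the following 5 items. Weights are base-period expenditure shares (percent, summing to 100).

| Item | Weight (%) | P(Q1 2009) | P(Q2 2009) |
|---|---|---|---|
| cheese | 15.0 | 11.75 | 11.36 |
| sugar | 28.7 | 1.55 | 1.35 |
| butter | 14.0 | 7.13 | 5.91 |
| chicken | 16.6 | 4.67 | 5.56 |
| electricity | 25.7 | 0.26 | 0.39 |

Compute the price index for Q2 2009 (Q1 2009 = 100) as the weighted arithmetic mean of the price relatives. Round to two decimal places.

cheese: 15.0 × (11.36/11.75) = 15.0 × 0.966809 = 14.5021
sugar: 28.7 × (1.35/1.55) = 28.7 × 0.870968 = 24.9968
butter: 14.0 × (5.91/7.13) = 14.0 × 0.828892 = 11.6045
chicken: 16.6 × (5.56/4.67) = 16.6 × 1.190578 = 19.7636
electricity: 25.7 × (0.39/0.26) = 25.7 × 1.500000 = 38.5500
Index = Σ wᵢ·(p₁ᵢ/p₀ᵢ) = 14.5021 + 24.9968 + 11.6045 + 19.7636 + 38.5500 = 109.4170

109.42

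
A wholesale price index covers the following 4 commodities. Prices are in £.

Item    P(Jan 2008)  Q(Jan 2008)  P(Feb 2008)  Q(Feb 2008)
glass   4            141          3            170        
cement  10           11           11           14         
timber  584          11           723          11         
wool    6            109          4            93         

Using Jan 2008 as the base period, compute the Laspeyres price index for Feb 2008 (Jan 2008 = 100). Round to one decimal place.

115.2

Laspeyres price index uses base-period quantities as weights.
ΣP(Feb 2008)·Q(Jan 2008) = 3×141 + 11×11 + 723×11 + 4×109 = 423 + 121 + 7953 + 436 = 8933
ΣP(Jan 2008)·Q(Jan 2008) = 4×141 + 10×11 + 584×11 + 6×109 = 564 + 110 + 6424 + 654 = 7752
Index = 8933 / 7752 × 100 = 115.2348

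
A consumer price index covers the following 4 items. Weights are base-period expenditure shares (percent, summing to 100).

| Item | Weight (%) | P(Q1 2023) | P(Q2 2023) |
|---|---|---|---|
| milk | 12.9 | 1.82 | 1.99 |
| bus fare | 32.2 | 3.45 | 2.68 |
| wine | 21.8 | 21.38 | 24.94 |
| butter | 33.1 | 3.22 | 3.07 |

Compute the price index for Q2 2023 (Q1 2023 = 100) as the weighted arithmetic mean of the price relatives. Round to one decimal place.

96.1

milk: 12.9 × (1.99/1.82) = 12.9 × 1.093407 = 14.1049
bus fare: 32.2 × (2.68/3.45) = 32.2 × 0.776812 = 25.0133
wine: 21.8 × (24.94/21.38) = 21.8 × 1.166511 = 25.4299
butter: 33.1 × (3.07/3.22) = 33.1 × 0.953416 = 31.5581
Index = Σ wᵢ·(p₁ᵢ/p₀ᵢ) = 14.1049 + 25.0133 + 25.4299 + 31.5581 = 96.1063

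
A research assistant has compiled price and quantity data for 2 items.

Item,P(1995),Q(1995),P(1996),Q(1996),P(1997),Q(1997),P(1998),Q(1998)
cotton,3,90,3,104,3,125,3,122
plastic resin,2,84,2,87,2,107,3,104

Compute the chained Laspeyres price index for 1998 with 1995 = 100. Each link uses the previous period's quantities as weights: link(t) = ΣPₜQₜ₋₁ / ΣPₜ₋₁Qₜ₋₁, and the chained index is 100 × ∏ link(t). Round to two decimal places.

118.17

Link 1995→1996:
ΣP(1996)Q(1995) = 3×90 + 2×84 = 270 + 168 = 438
ΣP(1995)Q(1995) = 3×90 + 2×84 = 270 + 168 = 438
link = 438/438 = 1.000000
Link 1996→1997:
ΣP(1997)Q(1996) = 3×104 + 2×87 = 312 + 174 = 486
ΣP(1996)Q(1996) = 3×104 + 2×87 = 312 + 174 = 486
link = 486/486 = 1.000000
Link 1997→1998:
ΣP(1998)Q(1997) = 3×125 + 3×107 = 375 + 321 = 696
ΣP(1997)Q(1997) = 3×125 + 2×107 = 375 + 214 = 589
link = 696/589 = 1.181664
Chained index = 100 × 1.000000 × 1.000000 × 1.181664 = 118.1664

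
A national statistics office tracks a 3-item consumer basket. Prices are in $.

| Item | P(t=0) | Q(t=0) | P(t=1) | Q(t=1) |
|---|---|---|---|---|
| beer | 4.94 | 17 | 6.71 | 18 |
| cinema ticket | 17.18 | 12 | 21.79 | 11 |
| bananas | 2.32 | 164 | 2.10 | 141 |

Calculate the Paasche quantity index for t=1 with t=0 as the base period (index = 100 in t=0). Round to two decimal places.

Paasche quantity index uses current-period prices as weights.
ΣP(t=1)·Q(t=1) = 6.71×18 + 21.79×11 + 2.10×141 = 120.78 + 239.69 + 296.1 = 656.57
ΣP(t=1)·Q(t=0) = 6.71×17 + 21.79×12 + 2.10×164 = 114.07 + 261.48 + 344.4 = 719.95
Index = 656.57 / 719.95 × 100 = 91.1966

91.20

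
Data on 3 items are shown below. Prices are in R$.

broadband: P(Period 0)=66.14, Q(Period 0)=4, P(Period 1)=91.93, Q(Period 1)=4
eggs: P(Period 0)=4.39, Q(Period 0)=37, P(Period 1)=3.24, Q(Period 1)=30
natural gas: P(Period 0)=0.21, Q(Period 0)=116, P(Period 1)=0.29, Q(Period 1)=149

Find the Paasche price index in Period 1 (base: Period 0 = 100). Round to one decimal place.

118.8

Paasche price index uses current-period quantities as weights.
ΣP(Period 1)·Q(Period 1) = 91.93×4 + 3.24×30 + 0.29×149 = 367.72 + 97.2 + 43.21 = 508.13
ΣP(Period 0)·Q(Period 1) = 66.14×4 + 4.39×30 + 0.21×149 = 264.56 + 131.7 + 31.29 = 427.55
Index = 508.13 / 427.55 × 100 = 118.8469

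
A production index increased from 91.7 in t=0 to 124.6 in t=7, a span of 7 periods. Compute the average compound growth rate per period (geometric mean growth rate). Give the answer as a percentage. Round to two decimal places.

Growth factor = (124.6/91.7)^(1/7) = (1.358779)^(1/7) = 1.044771
Growth rate = 1.044771 − 1 = 0.044771 = 4.4771%

4.48%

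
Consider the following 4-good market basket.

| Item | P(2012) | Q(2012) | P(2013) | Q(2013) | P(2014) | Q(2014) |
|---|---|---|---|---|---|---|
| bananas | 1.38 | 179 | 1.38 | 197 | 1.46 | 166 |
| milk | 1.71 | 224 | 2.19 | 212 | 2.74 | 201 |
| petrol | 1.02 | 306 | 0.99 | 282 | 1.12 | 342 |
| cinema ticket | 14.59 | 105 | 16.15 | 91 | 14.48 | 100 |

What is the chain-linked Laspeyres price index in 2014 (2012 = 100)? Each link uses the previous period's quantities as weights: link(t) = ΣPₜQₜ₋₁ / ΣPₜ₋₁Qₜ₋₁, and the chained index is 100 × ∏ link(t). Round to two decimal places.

Link 2012→2013:
ΣP(2013)Q(2012) = 1.38×179 + 2.19×224 + 0.99×306 + 16.15×105 = 247.02 + 490.56 + 302.94 + 1695.75 = 2736.27
ΣP(2012)Q(2012) = 1.38×179 + 1.71×224 + 1.02×306 + 14.59×105 = 247.02 + 383.04 + 312.12 + 1531.95 = 2474.13
link = 2736.27/2474.13 = 1.105952
Link 2013→2014:
ΣP(2014)Q(2013) = 1.46×197 + 2.74×212 + 1.12×282 + 14.48×91 = 287.62 + 580.88 + 315.84 + 1317.68 = 2502.02
ΣP(2013)Q(2013) = 1.38×197 + 2.19×212 + 0.99×282 + 16.15×91 = 271.86 + 464.28 + 279.18 + 1469.65 = 2484.97
link = 2502.02/2484.97 = 1.006861
Chained index = 100 × 1.105952 × 1.006861 = 111.3541

111.35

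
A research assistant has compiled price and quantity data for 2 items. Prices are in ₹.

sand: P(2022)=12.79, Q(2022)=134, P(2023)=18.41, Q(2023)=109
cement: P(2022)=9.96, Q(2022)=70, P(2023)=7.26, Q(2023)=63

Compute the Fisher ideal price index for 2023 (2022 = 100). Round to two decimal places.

122.64

Laspeyres component (base-period weights):
ΣP(2023)Q(2022) = 18.41×134 + 7.26×70 = 2466.94 + 508.2 = 2975.14
ΣP(2022)Q(2022) = 12.79×134 + 9.96×70 = 1713.86 + 697.2 = 2411.06
L = 2975.14 / 2411.06 × 100 = 123.3955
Paasche component (current-period weights):
ΣP(2023)Q(2023) = 18.41×109 + 7.26×63 = 2006.69 + 457.38 = 2464.07
ΣP(2022)Q(2023) = 12.79×109 + 9.96×63 = 1394.11 + 627.48 = 2021.59
P = 2464.07 / 2021.59 × 100 = 121.8877
Fisher = √(L × P) = √(123.3955 × 121.8877) = 122.6393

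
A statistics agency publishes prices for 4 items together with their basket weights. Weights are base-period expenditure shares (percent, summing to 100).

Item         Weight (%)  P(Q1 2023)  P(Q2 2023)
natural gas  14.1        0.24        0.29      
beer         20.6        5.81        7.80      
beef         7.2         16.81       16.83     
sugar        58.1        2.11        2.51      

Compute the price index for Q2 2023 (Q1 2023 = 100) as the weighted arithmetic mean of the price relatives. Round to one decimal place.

121.0

natural gas: 14.1 × (0.29/0.24) = 14.1 × 1.208333 = 17.0375
beer: 20.6 × (7.80/5.81) = 20.6 × 1.342513 = 27.6558
beef: 7.2 × (16.83/16.81) = 7.2 × 1.001190 = 7.2086
sugar: 58.1 × (2.51/2.11) = 58.1 × 1.189573 = 69.1142
Index = Σ wᵢ·(p₁ᵢ/p₀ᵢ) = 17.0375 + 27.6558 + 7.2086 + 69.1142 = 121.0161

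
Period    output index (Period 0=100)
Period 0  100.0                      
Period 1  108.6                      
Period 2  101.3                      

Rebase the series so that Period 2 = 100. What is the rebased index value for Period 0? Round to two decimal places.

Rebased(Period 0) = 100.0 / 101.3 × 100 = 98.7167

98.72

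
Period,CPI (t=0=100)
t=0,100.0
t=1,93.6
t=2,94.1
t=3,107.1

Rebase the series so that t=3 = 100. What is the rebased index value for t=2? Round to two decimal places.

Rebased(t=2) = 94.1 / 107.1 × 100 = 87.8618

87.86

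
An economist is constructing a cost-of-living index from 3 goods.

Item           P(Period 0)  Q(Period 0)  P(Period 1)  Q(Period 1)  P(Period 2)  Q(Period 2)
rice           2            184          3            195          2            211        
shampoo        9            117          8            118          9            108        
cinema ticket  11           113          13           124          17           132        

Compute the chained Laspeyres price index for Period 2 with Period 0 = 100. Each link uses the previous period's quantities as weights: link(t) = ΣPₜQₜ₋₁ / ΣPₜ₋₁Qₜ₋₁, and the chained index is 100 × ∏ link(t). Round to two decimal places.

125.81

Link Period 0→Period 1:
ΣP(Period 1)Q(Period 0) = 3×184 + 8×117 + 13×113 = 552 + 936 + 1469 = 2957
ΣP(Period 0)Q(Period 0) = 2×184 + 9×117 + 11×113 = 368 + 1053 + 1243 = 2664
link = 2957/2664 = 1.109985
Link Period 1→Period 2:
ΣP(Period 2)Q(Period 1) = 2×195 + 9×118 + 17×124 = 390 + 1062 + 2108 = 3560
ΣP(Period 1)Q(Period 1) = 3×195 + 8×118 + 13×124 = 585 + 944 + 1612 = 3141
link = 3560/3141 = 1.133397
Chained index = 100 × 1.109985 × 1.133397 = 125.8054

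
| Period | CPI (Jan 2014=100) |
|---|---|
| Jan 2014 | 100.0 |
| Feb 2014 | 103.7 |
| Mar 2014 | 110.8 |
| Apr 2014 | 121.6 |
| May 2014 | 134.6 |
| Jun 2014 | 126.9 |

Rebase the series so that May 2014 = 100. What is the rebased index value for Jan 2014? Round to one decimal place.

74.3

Rebased(Jan 2014) = 100.0 / 134.6 × 100 = 74.2942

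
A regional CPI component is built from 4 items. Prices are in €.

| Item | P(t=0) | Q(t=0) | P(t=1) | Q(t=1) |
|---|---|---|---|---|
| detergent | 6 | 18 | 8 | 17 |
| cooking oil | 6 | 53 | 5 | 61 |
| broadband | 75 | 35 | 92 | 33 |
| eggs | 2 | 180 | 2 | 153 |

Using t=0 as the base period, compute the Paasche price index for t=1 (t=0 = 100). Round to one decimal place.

Paasche price index uses current-period quantities as weights.
ΣP(t=1)·Q(t=1) = 8×17 + 5×61 + 92×33 + 2×153 = 136 + 305 + 3036 + 306 = 3783
ΣP(t=0)·Q(t=1) = 6×17 + 6×61 + 75×33 + 2×153 = 102 + 366 + 2475 + 306 = 3249
Index = 3783 / 3249 × 100 = 116.4358

116.4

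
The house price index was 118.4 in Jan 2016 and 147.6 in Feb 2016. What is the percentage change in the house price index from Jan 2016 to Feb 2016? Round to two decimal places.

24.66%

Change = (147.6 − 118.4) / 118.4 × 100
       = 29.2 / 118.4 × 100 = 24.6622%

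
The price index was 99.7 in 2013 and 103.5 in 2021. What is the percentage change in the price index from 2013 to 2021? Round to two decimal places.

Change = (103.5 − 99.7) / 99.7 × 100
       = 3.8 / 99.7 × 100 = 3.8114%

3.81%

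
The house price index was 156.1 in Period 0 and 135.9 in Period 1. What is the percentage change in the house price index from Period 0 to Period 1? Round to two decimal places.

Change = (135.9 − 156.1) / 156.1 × 100
       = -20.2 / 156.1 × 100 = -12.9404%

-12.94%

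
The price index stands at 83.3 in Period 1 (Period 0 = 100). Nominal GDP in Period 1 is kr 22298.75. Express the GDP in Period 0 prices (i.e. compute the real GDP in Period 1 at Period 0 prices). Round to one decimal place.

Real = Nominal ÷ (Index/100) = 22298.75 ÷ (83.3/100)
     = 22298.75 ÷ 0.833 = 26769.2077

26769.2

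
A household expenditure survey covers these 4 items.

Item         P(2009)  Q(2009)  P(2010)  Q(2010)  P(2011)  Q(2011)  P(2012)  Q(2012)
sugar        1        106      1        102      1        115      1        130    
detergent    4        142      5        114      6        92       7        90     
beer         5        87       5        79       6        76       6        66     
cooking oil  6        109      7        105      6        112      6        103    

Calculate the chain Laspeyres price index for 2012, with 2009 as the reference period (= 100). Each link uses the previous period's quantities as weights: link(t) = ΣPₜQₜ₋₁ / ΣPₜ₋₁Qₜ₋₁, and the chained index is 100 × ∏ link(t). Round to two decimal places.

Link 2009→2010:
ΣP(2010)Q(2009) = 1×106 + 5×142 + 5×87 + 7×109 = 106 + 710 + 435 + 763 = 2014
ΣP(2009)Q(2009) = 1×106 + 4×142 + 5×87 + 6×109 = 106 + 568 + 435 + 654 = 1763
link = 2014/1763 = 1.142371
Link 2010→2011:
ΣP(2011)Q(2010) = 1×102 + 6×114 + 6×79 + 6×105 = 102 + 684 + 474 + 630 = 1890
ΣP(2010)Q(2010) = 1×102 + 5×114 + 5×79 + 7×105 = 102 + 570 + 395 + 735 = 1802
link = 1890/1802 = 1.048835
Link 2011→2012:
ΣP(2012)Q(2011) = 1×115 + 7×92 + 6×76 + 6×112 = 115 + 644 + 456 + 672 = 1887
ΣP(2011)Q(2011) = 1×115 + 6×92 + 6×76 + 6×112 = 115 + 552 + 456 + 672 = 1795
link = 1887/1795 = 1.051253
Chained index = 100 × 1.142371 × 1.048835 × 1.051253 = 125.9568

125.96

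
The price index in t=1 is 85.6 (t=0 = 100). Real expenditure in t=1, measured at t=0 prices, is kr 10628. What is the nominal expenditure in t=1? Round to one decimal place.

9097.6

Nominal = Real × (Index/100) = 10628 × (85.6/100)
        = 10628 × 0.856 = 9097.5680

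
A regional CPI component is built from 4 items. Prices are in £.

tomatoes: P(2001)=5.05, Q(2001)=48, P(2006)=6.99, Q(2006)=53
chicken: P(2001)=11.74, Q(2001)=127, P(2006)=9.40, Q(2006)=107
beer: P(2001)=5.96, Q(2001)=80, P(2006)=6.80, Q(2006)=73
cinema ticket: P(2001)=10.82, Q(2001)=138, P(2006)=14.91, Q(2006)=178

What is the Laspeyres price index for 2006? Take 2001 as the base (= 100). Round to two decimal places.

111.55

Laspeyres price index uses base-period quantities as weights.
ΣP(2006)·Q(2001) = 6.99×48 + 9.40×127 + 6.80×80 + 14.91×138 = 335.52 + 1193.8 + 544 + 2057.58 = 4130.9
ΣP(2001)·Q(2001) = 5.05×48 + 11.74×127 + 5.96×80 + 10.82×138 = 242.4 + 1490.98 + 476.8 + 1493.16 = 3703.34
Index = 4130.9 / 3703.34 × 100 = 111.5453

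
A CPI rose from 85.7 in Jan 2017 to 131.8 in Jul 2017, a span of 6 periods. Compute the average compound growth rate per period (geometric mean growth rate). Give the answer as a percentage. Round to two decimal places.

7.44%

Growth factor = (131.8/85.7)^(1/6) = (1.537923)^(1/6) = 1.074375
Growth rate = 1.074375 − 1 = 0.074375 = 7.4375%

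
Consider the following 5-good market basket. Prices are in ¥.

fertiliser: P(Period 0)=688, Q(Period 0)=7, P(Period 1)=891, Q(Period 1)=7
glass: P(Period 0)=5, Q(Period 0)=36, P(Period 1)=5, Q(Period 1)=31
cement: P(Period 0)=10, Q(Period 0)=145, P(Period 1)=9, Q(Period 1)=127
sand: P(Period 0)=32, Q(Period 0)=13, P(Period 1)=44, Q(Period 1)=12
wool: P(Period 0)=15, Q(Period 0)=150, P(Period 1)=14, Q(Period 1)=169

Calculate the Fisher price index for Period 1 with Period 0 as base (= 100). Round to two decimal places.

113.96

Laspeyres component (base-period weights):
ΣP(Period 1)Q(Period 0) = 891×7 + 5×36 + 9×145 + 44×13 + 14×150 = 6237 + 180 + 1305 + 572 + 2100 = 10394
ΣP(Period 0)Q(Period 0) = 688×7 + 5×36 + 10×145 + 32×13 + 15×150 = 4816 + 180 + 1450 + 416 + 2250 = 9112
L = 10394 / 9112 × 100 = 114.0694
Paasche component (current-period weights):
ΣP(Period 1)Q(Period 1) = 891×7 + 5×31 + 9×127 + 44×12 + 14×169 = 6237 + 155 + 1143 + 528 + 2366 = 10429
ΣP(Period 0)Q(Period 1) = 688×7 + 5×31 + 10×127 + 32×12 + 15×169 = 4816 + 155 + 1270 + 384 + 2535 = 9160
P = 10429 / 9160 × 100 = 113.8537
Fisher = √(L × P) = √(114.0694 × 113.8537) = 113.9615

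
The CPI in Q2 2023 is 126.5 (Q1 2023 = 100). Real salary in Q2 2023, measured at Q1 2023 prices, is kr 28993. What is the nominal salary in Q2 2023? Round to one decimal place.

36676.1

Nominal = Real × (Index/100) = 28993 × (126.5/100)
        = 28993 × 1.265 = 36676.1450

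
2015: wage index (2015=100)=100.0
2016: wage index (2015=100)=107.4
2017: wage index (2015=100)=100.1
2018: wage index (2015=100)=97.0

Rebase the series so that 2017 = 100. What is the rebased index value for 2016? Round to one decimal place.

107.3

Rebased(2016) = 107.4 / 100.1 × 100 = 107.2927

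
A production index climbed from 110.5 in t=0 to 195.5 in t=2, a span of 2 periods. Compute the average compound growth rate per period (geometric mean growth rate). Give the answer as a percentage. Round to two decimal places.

33.01%

Growth factor = (195.5/110.5)^(1/2) = (1.769231)^(1/2) = 1.330124
Growth rate = 1.330124 − 1 = 0.330124 = 33.0124%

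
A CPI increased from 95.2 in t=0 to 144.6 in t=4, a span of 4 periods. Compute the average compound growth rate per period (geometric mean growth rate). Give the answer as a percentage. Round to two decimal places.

Growth factor = (144.6/95.2)^(1/4) = (1.518908)^(1/4) = 1.110153
Growth rate = 1.110153 − 1 = 0.110153 = 11.0153%

11.02%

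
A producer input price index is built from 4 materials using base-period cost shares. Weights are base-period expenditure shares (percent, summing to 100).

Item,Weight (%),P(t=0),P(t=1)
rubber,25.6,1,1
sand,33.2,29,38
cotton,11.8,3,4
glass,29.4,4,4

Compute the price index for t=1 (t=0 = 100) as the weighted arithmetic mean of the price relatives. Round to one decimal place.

114.2

rubber: 25.6 × (1/1) = 25.6 × 1.000000 = 25.6000
sand: 33.2 × (38/29) = 33.2 × 1.310345 = 43.5034
cotton: 11.8 × (4/3) = 11.8 × 1.333333 = 15.7333
glass: 29.4 × (4/4) = 29.4 × 1.000000 = 29.4000
Index = Σ wᵢ·(p₁ᵢ/p₀ᵢ) = 25.6000 + 43.5034 + 15.7333 + 29.4000 = 114.2368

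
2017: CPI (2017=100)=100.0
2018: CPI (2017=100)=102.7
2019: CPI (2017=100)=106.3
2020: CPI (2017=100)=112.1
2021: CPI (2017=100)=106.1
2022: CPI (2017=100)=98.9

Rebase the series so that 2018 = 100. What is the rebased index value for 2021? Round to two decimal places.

Rebased(2021) = 106.1 / 102.7 × 100 = 103.3106

103.31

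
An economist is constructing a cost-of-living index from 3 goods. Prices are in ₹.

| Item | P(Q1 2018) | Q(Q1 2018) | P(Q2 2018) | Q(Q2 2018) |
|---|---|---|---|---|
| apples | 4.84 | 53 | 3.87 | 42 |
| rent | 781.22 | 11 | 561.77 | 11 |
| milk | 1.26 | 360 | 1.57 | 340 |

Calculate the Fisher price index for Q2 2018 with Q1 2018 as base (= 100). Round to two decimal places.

Laspeyres component (base-period weights):
ΣP(Q2 2018)Q(Q1 2018) = 3.87×53 + 561.77×11 + 1.57×360 = 205.11 + 6179.47 + 565.2 = 6949.78
ΣP(Q1 2018)Q(Q1 2018) = 4.84×53 + 781.22×11 + 1.26×360 = 256.52 + 8593.42 + 453.6 = 9303.54
L = 6949.78 / 9303.54 × 100 = 74.7004
Paasche component (current-period weights):
ΣP(Q2 2018)Q(Q2 2018) = 3.87×42 + 561.77×11 + 1.57×340 = 162.54 + 6179.47 + 533.8 = 6875.81
ΣP(Q1 2018)Q(Q2 2018) = 4.84×42 + 781.22×11 + 1.26×340 = 203.28 + 8593.42 + 428.4 = 9225.1
P = 6875.81 / 9225.1 × 100 = 74.5337
Fisher = √(L × P) = √(74.7004 × 74.5337) = 74.6170

74.62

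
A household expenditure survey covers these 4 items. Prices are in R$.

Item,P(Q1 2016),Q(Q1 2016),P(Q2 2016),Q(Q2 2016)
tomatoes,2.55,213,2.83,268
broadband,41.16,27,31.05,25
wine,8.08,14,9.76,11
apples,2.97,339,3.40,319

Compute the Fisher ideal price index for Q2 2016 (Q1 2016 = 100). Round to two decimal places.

98.80

Laspeyres component (base-period weights):
ΣP(Q2 2016)Q(Q1 2016) = 2.83×213 + 31.05×27 + 9.76×14 + 3.40×339 = 602.79 + 838.35 + 136.64 + 1152.6 = 2730.38
ΣP(Q1 2016)Q(Q1 2016) = 2.55×213 + 41.16×27 + 8.08×14 + 2.97×339 = 543.15 + 1111.32 + 113.12 + 1006.83 = 2774.42
L = 2730.38 / 2774.42 × 100 = 98.4126
Paasche component (current-period weights):
ΣP(Q2 2016)Q(Q2 2016) = 2.83×268 + 31.05×25 + 9.76×11 + 3.40×319 = 758.44 + 776.25 + 107.36 + 1084.6 = 2726.65
ΣP(Q1 2016)Q(Q2 2016) = 2.55×268 + 41.16×25 + 8.08×11 + 2.97×319 = 683.4 + 1029 + 88.88 + 947.43 = 2748.71
P = 2726.65 / 2748.71 × 100 = 99.1974
Fisher = √(L × P) = √(98.4126 × 99.1974) = 98.8043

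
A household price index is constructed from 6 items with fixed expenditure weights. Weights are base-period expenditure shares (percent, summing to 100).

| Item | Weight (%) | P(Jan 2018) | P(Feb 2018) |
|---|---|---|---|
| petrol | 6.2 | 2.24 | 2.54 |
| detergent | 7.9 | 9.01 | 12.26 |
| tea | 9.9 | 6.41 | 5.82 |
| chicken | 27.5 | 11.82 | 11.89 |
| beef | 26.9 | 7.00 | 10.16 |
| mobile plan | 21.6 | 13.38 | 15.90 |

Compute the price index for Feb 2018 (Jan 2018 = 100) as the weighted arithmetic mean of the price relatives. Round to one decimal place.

119.1

petrol: 6.2 × (2.54/2.24) = 6.2 × 1.133929 = 7.0304
detergent: 7.9 × (12.26/9.01) = 7.9 × 1.360710 = 10.7496
tea: 9.9 × (5.82/6.41) = 9.9 × 0.907956 = 8.9888
chicken: 27.5 × (11.89/11.82) = 27.5 × 1.005922 = 27.6629
beef: 26.9 × (10.16/7.00) = 26.9 × 1.451429 = 39.0434
mobile plan: 21.6 × (15.90/13.38) = 21.6 × 1.188341 = 25.6682
Index = Σ wᵢ·(p₁ᵢ/p₀ᵢ) = 7.0304 + 10.7496 + 8.9888 + 27.6629 + 39.0434 + 25.6682 = 119.1432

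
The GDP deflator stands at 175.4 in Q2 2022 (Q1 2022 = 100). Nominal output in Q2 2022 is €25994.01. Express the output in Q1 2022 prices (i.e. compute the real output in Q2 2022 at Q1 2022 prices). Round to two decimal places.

14819.85

Real = Nominal ÷ (Index/100) = 25994.01 ÷ (175.4/100)
     = 25994.01 ÷ 1.754 = 14819.8461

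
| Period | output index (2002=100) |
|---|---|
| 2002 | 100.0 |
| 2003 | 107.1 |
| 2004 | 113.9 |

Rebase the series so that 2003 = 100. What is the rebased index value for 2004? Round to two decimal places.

Rebased(2004) = 113.9 / 107.1 × 100 = 106.3492

106.35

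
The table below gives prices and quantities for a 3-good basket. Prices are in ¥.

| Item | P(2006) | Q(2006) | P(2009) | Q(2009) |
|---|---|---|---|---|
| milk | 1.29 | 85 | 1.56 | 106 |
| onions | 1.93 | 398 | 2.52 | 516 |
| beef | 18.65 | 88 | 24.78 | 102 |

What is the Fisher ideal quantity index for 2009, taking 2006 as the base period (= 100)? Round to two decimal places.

Laspeyres component (base-period weights):
ΣP(2006)Q(2009) = 1.29×106 + 1.93×516 + 18.65×102 = 136.74 + 995.88 + 1902.3 = 3034.92
ΣP(2006)Q(2006) = 1.29×85 + 1.93×398 + 18.65×88 = 109.65 + 768.14 + 1641.2 = 2518.99
L = 3034.92 / 2518.99 × 100 = 120.4816
Paasche component (current-period weights):
ΣP(2009)Q(2009) = 1.56×106 + 2.52×516 + 24.78×102 = 165.36 + 1300.32 + 2527.56 = 3993.24
ΣP(2009)Q(2006) = 1.56×85 + 2.52×398 + 24.78×88 = 132.6 + 1002.96 + 2180.64 = 3316.2
P = 3993.24 / 3316.2 × 100 = 120.4161
Fisher = √(L × P) = √(120.4816 × 120.4161) = 120.4489

120.45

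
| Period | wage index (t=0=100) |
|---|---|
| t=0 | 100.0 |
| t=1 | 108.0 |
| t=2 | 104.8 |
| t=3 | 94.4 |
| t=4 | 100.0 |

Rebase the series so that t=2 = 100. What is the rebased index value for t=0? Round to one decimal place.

95.4

Rebased(t=0) = 100.0 / 104.8 × 100 = 95.4198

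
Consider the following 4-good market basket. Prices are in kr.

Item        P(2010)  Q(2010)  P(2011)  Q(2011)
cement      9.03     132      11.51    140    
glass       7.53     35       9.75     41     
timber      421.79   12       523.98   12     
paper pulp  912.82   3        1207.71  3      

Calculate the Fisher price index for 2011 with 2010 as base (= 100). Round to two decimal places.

127.19

Laspeyres component (base-period weights):
ΣP(2011)Q(2010) = 11.51×132 + 9.75×35 + 523.98×12 + 1207.71×3 = 1519.32 + 341.25 + 6287.76 + 3623.13 = 11771.46
ΣP(2010)Q(2010) = 9.03×132 + 7.53×35 + 421.79×12 + 912.82×3 = 1191.96 + 263.55 + 5061.48 + 2738.46 = 9255.45
L = 11771.46 / 9255.45 × 100 = 127.1841
Paasche component (current-period weights):
ΣP(2011)Q(2011) = 11.51×140 + 9.75×41 + 523.98×12 + 1207.71×3 = 1611.4 + 399.75 + 6287.76 + 3623.13 = 11922.04
ΣP(2010)Q(2011) = 9.03×140 + 7.53×41 + 421.79×12 + 912.82×3 = 1264.2 + 308.73 + 5061.48 + 2738.46 = 9372.87
P = 11922.04 / 9372.87 × 100 = 127.1973
Fisher = √(L × P) = √(127.1841 × 127.1973) = 127.1907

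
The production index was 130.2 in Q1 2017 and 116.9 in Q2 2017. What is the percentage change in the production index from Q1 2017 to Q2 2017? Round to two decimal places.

Change = (116.9 − 130.2) / 130.2 × 100
       = -13.3 / 130.2 × 100 = -10.2151%

-10.22%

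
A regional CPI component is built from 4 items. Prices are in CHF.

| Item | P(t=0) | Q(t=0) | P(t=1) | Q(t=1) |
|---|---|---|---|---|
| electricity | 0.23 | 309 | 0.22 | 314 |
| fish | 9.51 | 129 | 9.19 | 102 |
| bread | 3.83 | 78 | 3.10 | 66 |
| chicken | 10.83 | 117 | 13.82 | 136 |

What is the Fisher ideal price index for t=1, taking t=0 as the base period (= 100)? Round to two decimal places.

110.16

Laspeyres component (base-period weights):
ΣP(t=1)Q(t=0) = 0.22×309 + 9.19×129 + 3.10×78 + 13.82×117 = 67.98 + 1185.51 + 241.8 + 1616.94 = 3112.23
ΣP(t=0)Q(t=0) = 0.23×309 + 9.51×129 + 3.83×78 + 10.83×117 = 71.07 + 1226.79 + 298.74 + 1267.11 = 2863.71
L = 3112.23 / 2863.71 × 100 = 108.6783
Paasche component (current-period weights):
ΣP(t=1)Q(t=1) = 0.22×314 + 9.19×102 + 3.10×66 + 13.82×136 = 69.08 + 937.38 + 204.6 + 1879.52 = 3090.58
ΣP(t=0)Q(t=1) = 0.23×314 + 9.51×102 + 3.83×66 + 10.83×136 = 72.22 + 970.02 + 252.78 + 1472.88 = 2767.9
P = 3090.58 / 2767.9 × 100 = 111.6579
Fisher = √(L × P) = √(108.6783 × 111.6579) = 110.1580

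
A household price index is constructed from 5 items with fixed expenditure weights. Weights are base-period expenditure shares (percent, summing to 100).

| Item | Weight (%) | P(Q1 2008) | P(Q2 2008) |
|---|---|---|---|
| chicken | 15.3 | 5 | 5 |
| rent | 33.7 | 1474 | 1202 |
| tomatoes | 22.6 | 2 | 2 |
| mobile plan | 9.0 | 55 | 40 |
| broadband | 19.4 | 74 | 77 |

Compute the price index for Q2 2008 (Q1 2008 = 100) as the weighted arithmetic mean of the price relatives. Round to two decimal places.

92.11

chicken: 15.3 × (5/5) = 15.3 × 1.000000 = 15.3000
rent: 33.7 × (1202/1474) = 33.7 × 0.815468 = 27.4813
tomatoes: 22.6 × (2/2) = 22.6 × 1.000000 = 22.6000
mobile plan: 9.0 × (40/55) = 9.0 × 0.727273 = 6.5455
broadband: 19.4 × (77/74) = 19.4 × 1.040541 = 20.1865
Index = Σ wᵢ·(p₁ᵢ/p₀ᵢ) = 15.3000 + 27.4813 + 22.6000 + 6.5455 + 20.1865 = 92.1132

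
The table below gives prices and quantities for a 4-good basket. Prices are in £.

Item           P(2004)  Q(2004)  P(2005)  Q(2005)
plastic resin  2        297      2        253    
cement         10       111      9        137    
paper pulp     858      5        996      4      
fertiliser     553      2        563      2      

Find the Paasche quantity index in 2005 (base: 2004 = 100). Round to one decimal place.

89.0

Paasche quantity index uses current-period prices as weights.
ΣP(2005)·Q(2005) = 2×253 + 9×137 + 996×4 + 563×2 = 506 + 1233 + 3984 + 1126 = 6849
ΣP(2005)·Q(2004) = 2×297 + 9×111 + 996×5 + 563×2 = 594 + 999 + 4980 + 1126 = 7699
Index = 6849 / 7699 × 100 = 88.9596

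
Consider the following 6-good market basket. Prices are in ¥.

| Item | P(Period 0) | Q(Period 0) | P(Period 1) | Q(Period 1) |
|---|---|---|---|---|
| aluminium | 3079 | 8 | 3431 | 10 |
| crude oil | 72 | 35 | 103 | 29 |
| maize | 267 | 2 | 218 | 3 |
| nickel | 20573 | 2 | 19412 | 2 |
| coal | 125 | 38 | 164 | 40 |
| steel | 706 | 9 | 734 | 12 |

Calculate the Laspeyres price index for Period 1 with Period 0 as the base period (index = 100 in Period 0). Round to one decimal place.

Laspeyres price index uses base-period quantities as weights.
ΣP(Period 1)·Q(Period 0) = 3431×8 + 103×35 + 218×2 + 19412×2 + 164×38 + 734×9 = 27448 + 3605 + 436 + 38824 + 6232 + 6606 = 83151
ΣP(Period 0)·Q(Period 0) = 3079×8 + 72×35 + 267×2 + 20573×2 + 125×38 + 706×9 = 24632 + 2520 + 534 + 41146 + 4750 + 6354 = 79936
Index = 83151 / 79936 × 100 = 104.0220

104.0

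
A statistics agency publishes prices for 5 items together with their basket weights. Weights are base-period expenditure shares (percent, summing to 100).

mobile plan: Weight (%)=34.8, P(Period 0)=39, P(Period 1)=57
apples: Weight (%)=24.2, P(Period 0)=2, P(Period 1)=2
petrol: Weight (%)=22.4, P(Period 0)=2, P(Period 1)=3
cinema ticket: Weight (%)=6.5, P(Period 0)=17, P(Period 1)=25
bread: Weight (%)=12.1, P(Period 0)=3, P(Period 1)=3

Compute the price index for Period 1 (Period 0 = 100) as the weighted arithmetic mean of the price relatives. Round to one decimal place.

130.3

mobile plan: 34.8 × (57/39) = 34.8 × 1.461538 = 50.8615
apples: 24.2 × (2/2) = 24.2 × 1.000000 = 24.2000
petrol: 22.4 × (3/2) = 22.4 × 1.500000 = 33.6000
cinema ticket: 6.5 × (25/17) = 6.5 × 1.470588 = 9.5588
bread: 12.1 × (3/3) = 12.1 × 1.000000 = 12.1000
Index = Σ wᵢ·(p₁ᵢ/p₀ᵢ) = 50.8615 + 24.2000 + 33.6000 + 9.5588 + 12.1000 = 130.3204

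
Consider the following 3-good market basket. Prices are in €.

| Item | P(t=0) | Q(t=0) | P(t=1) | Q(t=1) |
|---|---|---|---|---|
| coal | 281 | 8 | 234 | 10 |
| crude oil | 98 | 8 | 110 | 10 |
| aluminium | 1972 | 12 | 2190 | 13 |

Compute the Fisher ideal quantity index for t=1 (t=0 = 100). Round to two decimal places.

110.07

Laspeyres component (base-period weights):
ΣP(t=0)Q(t=1) = 281×10 + 98×10 + 1972×13 = 2810 + 980 + 25636 = 29426
ΣP(t=0)Q(t=0) = 281×8 + 98×8 + 1972×12 = 2248 + 784 + 23664 = 26696
L = 29426 / 26696 × 100 = 110.2263
Paasche component (current-period weights):
ΣP(t=1)Q(t=1) = 234×10 + 110×10 + 2190×13 = 2340 + 1100 + 28470 = 31910
ΣP(t=1)Q(t=0) = 234×8 + 110×8 + 2190×12 = 1872 + 880 + 26280 = 29032
P = 31910 / 29032 × 100 = 109.9132
Fisher = √(L × P) = √(110.2263 × 109.9132) = 110.0696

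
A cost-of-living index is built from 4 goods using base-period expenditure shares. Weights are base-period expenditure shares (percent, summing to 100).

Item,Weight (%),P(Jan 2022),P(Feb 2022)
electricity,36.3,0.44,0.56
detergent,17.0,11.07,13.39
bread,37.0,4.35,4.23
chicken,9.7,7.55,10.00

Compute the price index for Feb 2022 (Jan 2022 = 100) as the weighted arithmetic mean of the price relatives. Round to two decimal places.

115.59

electricity: 36.3 × (0.56/0.44) = 36.3 × 1.272727 = 46.2000
detergent: 17.0 × (13.39/11.07) = 17.0 × 1.209575 = 20.5628
bread: 37.0 × (4.23/4.35) = 37.0 × 0.972414 = 35.9793
chicken: 9.7 × (10.00/7.55) = 9.7 × 1.324503 = 12.8477
Index = Σ wᵢ·(p₁ᵢ/p₀ᵢ) = 46.2000 + 20.5628 + 35.9793 + 12.8477 = 115.5898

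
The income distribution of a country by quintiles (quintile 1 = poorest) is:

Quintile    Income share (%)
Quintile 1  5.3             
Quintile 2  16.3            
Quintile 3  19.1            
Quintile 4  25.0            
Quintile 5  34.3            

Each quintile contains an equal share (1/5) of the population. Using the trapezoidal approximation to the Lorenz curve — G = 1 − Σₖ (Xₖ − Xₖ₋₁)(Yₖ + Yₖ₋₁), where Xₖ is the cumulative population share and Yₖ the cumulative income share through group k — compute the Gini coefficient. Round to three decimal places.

Cumulative income shares Yₖ: 0.0530, 0.2160, 0.4070, 0.6570, 1.0000
Σ (Xₖ−Xₖ₋₁)(Yₖ+Yₖ₋₁) = (1/5)(0.0530+0.0000) + (1/5)(0.2160+0.0530) + (1/5)(0.4070+0.2160) + (1/5)(0.6570+0.4070) + (1/5)(1.0000+0.6570)
  = 0.0106 + 0.0538 + 0.1246 + 0.2128 + 0.3314 = 0.7332
G = 1 − 0.7332 = 0.2668

0.267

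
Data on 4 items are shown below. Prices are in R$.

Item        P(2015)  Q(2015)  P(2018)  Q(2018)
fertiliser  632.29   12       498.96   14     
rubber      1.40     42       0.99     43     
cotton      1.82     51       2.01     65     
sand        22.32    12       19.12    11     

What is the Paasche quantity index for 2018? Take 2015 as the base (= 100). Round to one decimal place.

115.8

Paasche quantity index uses current-period prices as weights.
ΣP(2018)·Q(2018) = 498.96×14 + 0.99×43 + 2.01×65 + 19.12×11 = 6985.44 + 42.57 + 130.65 + 210.32 = 7368.98
ΣP(2018)·Q(2015) = 498.96×12 + 0.99×42 + 2.01×51 + 19.12×12 = 5987.52 + 41.58 + 102.51 + 229.44 = 6361.05
Index = 7368.98 / 6361.05 × 100 = 115.8453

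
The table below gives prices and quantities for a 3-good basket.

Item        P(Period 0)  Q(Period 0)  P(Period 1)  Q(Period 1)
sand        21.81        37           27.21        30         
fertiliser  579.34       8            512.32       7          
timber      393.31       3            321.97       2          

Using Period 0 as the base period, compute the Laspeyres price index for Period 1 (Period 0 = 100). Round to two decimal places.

Laspeyres price index uses base-period quantities as weights.
ΣP(Period 1)·Q(Period 0) = 27.21×37 + 512.32×8 + 321.97×3 = 1006.77 + 4098.56 + 965.91 = 6071.24
ΣP(Period 0)·Q(Period 0) = 21.81×37 + 579.34×8 + 393.31×3 = 806.97 + 4634.72 + 1179.93 = 6621.62
Index = 6071.24 / 6621.62 × 100 = 91.6881

91.69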